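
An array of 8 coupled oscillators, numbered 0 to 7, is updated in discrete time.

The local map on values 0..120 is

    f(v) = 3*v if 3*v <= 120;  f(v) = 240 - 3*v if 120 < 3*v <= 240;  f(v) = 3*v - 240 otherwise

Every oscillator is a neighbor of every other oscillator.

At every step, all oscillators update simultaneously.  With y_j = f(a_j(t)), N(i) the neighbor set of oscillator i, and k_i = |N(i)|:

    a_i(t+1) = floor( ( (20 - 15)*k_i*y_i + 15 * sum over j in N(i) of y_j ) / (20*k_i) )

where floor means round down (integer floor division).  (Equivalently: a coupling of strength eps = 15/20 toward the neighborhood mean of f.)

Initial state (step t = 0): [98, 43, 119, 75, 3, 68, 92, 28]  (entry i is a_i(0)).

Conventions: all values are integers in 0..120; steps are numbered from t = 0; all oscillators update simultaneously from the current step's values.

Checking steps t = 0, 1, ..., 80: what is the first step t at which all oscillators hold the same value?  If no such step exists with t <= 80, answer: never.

Answer: 6
Key observation: Synchronization is absorbing here: once all oscillators are equal they stay equal, and step 6 is the first all-equal step.

Derivation:
t=0: [98, 43, 119, 75, 3, 68, 92, 28]  (not all equal)
t=1: [57, 65, 66, 51, 50, 54, 54, 61]  (not all equal)
t=2: [68, 64, 64, 70, 71, 69, 69, 66]  (not all equal)
t=3: [36, 38, 38, 36, 35, 36, 36, 37]  (not all equal)
t=4: [109, 110, 110, 109, 108, 109, 109, 109]  (not all equal)
t=5: [87, 87, 87, 87, 86, 87, 87, 87]  (not all equal)
t=6: [20, 20, 20, 20, 20, 20, 20, 20]  (all equal)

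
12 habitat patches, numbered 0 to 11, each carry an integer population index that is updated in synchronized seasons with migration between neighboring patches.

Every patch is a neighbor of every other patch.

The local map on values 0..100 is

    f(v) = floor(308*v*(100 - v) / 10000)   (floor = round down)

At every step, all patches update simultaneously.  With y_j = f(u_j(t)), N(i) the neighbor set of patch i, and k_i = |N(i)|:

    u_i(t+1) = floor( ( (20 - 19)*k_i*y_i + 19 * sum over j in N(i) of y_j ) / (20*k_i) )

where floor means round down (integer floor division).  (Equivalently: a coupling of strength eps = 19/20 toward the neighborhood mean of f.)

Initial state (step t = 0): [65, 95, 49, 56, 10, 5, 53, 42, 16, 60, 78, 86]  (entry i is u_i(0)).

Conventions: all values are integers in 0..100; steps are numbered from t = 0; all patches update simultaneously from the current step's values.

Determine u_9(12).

Simulating step by step:
t=0: [65, 95, 49, 56, 10, 5, 53, 42, 16, 60, 78, 86]
t=1: [51, 53, 51, 51, 53, 53, 51, 51, 52, 51, 52, 53]
t=2: [76, 76, 76, 76, 76, 76, 76, 76, 76, 76, 76, 76]
t=3: [56, 56, 56, 56, 56, 56, 56, 56, 56, 56, 56, 56]
t=4: [75, 75, 75, 75, 75, 75, 75, 75, 75, 75, 75, 75]
t=5: [57, 57, 57, 57, 57, 57, 57, 57, 57, 57, 57, 57]
t=6: [75, 75, 75, 75, 75, 75, 75, 75, 75, 75, 75, 75]
t=7: [57, 57, 57, 57, 57, 57, 57, 57, 57, 57, 57, 57]
t=8: [75, 75, 75, 75, 75, 75, 75, 75, 75, 75, 75, 75]
t=9: [57, 57, 57, 57, 57, 57, 57, 57, 57, 57, 57, 57]
t=10: [75, 75, 75, 75, 75, 75, 75, 75, 75, 75, 75, 75]
t=11: [57, 57, 57, 57, 57, 57, 57, 57, 57, 57, 57, 57]
t=12: [75, 75, 75, 75, 75, 75, 75, 75, 75, 75, 75, 75]

Answer: u_9(12) = 75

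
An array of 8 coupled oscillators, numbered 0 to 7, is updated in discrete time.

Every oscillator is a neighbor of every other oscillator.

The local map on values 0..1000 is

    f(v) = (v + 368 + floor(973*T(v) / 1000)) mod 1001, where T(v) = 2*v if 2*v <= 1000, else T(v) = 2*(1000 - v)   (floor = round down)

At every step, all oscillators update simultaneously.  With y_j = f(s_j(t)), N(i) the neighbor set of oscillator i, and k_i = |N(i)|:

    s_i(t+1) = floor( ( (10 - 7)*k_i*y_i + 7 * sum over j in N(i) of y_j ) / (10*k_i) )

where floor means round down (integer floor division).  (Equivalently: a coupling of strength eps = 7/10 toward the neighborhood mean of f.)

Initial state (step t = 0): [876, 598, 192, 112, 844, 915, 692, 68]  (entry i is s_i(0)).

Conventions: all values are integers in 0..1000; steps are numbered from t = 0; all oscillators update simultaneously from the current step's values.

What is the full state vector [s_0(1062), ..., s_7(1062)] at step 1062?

Answer: [682, 682, 682, 682, 682, 682, 682, 682]
Key observation: The state at step 30, [682, 682, 682, 682, 682, 682, 682, 682], reappears at step 32: the system is in a cycle of period 2 from step 30 on.  Therefore the state at step 1062 equals the state at step 30 + ((1062 - 30) mod 2) = 30, which is [682, 682, 682, 682, 682, 682, 682, 682].

Derivation:
t=0: [876, 598, 192, 112, 844, 915, 692, 68]
t=1: [601, 654, 691, 644, 607, 594, 636, 618]
t=2: [721, 711, 704, 713, 720, 723, 715, 718]
t=3: [634, 636, 637, 636, 634, 634, 635, 635]
t=4: [712, 711, 711, 711, 712, 712, 711, 711]
t=5: [639, 639, 639, 639, 639, 639, 639, 639]
t=6: [708, 708, 708, 708, 708, 708, 708, 708]
t=7: [643, 643, 643, 643, 643, 643, 643, 643]
t=8: [704, 704, 704, 704, 704, 704, 704, 704]
t=9: [647, 647, 647, 647, 647, 647, 647, 647]
t=10: [700, 700, 700, 700, 700, 700, 700, 700]
t=11: [650, 650, 650, 650, 650, 650, 650, 650]
t=12: [698, 698, 698, 698, 698, 698, 698, 698]
t=13: [652, 652, 652, 652, 652, 652, 652, 652]
t=14: [696, 696, 696, 696, 696, 696, 696, 696]
t=15: [654, 654, 654, 654, 654, 654, 654, 654]
t=16: [694, 694, 694, 694, 694, 694, 694, 694]
t=17: [656, 656, 656, 656, 656, 656, 656, 656]
t=18: [692, 692, 692, 692, 692, 692, 692, 692]
t=19: [658, 658, 658, 658, 658, 658, 658, 658]
t=20: [690, 690, 690, 690, 690, 690, 690, 690]
t=21: [660, 660, 660, 660, 660, 660, 660, 660]
t=22: [688, 688, 688, 688, 688, 688, 688, 688]
t=23: [662, 662, 662, 662, 662, 662, 662, 662]
t=24: [686, 686, 686, 686, 686, 686, 686, 686]
t=25: [664, 664, 664, 664, 664, 664, 664, 664]
t=26: [684, 684, 684, 684, 684, 684, 684, 684]
t=27: [665, 665, 665, 665, 665, 665, 665, 665]
t=28: [683, 683, 683, 683, 683, 683, 683, 683]
t=29: [666, 666, 666, 666, 666, 666, 666, 666]
t=30: [682, 682, 682, 682, 682, 682, 682, 682]
t=31: [667, 667, 667, 667, 667, 667, 667, 667]
t=32: [682, 682, 682, 682, 682, 682, 682, 682]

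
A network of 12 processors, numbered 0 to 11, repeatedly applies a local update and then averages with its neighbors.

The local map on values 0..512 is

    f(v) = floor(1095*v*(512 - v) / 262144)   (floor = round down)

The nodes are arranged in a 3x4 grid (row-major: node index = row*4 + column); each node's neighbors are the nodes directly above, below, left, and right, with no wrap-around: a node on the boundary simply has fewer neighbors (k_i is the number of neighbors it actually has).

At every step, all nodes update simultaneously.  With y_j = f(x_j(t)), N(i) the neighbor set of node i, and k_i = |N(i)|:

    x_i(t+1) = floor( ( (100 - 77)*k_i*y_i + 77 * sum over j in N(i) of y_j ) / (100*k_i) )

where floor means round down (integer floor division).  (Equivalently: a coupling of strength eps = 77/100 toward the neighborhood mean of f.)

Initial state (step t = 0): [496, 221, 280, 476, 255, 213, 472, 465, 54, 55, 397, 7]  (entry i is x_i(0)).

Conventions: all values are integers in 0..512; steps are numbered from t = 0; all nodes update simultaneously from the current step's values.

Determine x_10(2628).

Answer: x_10(2628) = 272
Key observation: The state at step 5, [272, 272, 272, 272, 272, 272, 272, 272, 272, 272, 272, 272], reappears at step 6: the system is in a cycle of period 1 from step 5 on.  Therefore the state at step 2628 equals the state at step 5 + ((2628 - 5) mod 1) = 5, which is [272, 272, 272, 272, 272, 272, 272, 272, 272, 272, 272, 272].

Derivation:
t=0: [496, 221, 280, 476, 255, 213, 472, 465, 54, 55, 397, 7]
t=1: [215, 207, 169, 155, 165, 200, 175, 62, 168, 167, 94, 111]
t=2: [254, 257, 245, 190, 251, 249, 207, 196, 239, 225, 209, 150]
t=3: [273, 273, 265, 263, 272, 270, 266, 250, 271, 269, 255, 252]
t=4: [272, 272, 272, 273, 272, 272, 272, 273, 272, 272, 273, 273]
t=5: [272, 272, 272, 272, 272, 272, 272, 272, 272, 272, 272, 272]
t=6: [272, 272, 272, 272, 272, 272, 272, 272, 272, 272, 272, 272]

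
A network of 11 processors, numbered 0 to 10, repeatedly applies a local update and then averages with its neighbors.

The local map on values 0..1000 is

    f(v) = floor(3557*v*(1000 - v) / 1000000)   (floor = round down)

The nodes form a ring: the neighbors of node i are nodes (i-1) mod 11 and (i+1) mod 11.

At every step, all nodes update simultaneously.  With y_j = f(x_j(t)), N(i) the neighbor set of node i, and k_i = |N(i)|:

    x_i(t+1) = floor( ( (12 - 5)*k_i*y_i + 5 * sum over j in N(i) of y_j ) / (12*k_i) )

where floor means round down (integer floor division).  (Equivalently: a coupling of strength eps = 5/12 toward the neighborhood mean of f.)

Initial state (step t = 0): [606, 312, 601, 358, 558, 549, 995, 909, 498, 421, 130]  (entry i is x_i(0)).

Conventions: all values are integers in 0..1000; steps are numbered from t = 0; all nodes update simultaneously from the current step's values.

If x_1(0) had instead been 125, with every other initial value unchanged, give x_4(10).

Answer: x_4(10) = 415
Key observation: This trace re-runs the system from the modified initial state.

Derivation:
t=0: [606, 125, 601, 358, 558, 549, 995, 909, 498, 421, 130]
t=1: [660, 581, 748, 836, 865, 699, 254, 360, 760, 774, 592]
t=2: [824, 810, 672, 510, 499, 663, 719, 752, 678, 676, 796]
t=3: [534, 589, 756, 866, 869, 797, 722, 698, 753, 736, 606]
t=4: [872, 823, 647, 461, 441, 568, 691, 723, 685, 717, 823]
t=5: [447, 554, 765, 866, 876, 849, 772, 733, 745, 688, 535]
t=6: [879, 828, 641, 453, 406, 476, 605, 677, 697, 769, 857]
t=7: [416, 544, 766, 862, 868, 873, 842, 786, 731, 615, 463]
t=8: [871, 827, 643, 464, 407, 413, 482, 593, 707, 820, 871]
t=9: [421, 549, 766, 864, 864, 866, 876, 838, 717, 542, 425]
t=10: [870, 826, 641, 462, 415, 407, 411, 511, 704, 845, 871]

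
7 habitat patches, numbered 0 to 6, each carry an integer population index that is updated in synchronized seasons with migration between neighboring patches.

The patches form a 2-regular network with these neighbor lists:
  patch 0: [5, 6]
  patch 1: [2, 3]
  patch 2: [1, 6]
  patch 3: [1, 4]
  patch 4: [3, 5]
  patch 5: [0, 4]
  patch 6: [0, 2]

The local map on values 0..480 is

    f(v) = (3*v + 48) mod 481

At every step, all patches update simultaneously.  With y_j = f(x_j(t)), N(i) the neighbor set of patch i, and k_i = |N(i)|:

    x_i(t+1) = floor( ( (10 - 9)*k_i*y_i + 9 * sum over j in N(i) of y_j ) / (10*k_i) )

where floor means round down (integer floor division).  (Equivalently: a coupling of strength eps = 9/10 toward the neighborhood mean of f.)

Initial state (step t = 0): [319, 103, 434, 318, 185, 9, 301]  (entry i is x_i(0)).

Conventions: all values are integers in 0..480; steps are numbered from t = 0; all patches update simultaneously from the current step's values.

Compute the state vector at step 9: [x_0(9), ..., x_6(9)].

Answer: [254, 146, 213, 217, 123, 386, 313]

Derivation:
t=0: [319, 103, 434, 318, 185, 9, 301]
t=1: [249, 228, 410, 219, 63, 81, 240]
t=2: [291, 268, 273, 242, 255, 277, 312]
t=3: [233, 342, 215, 345, 344, 387, 373]
t=4: [230, 161, 163, 115, 177, 197, 235]
t=5: [219, 207, 150, 105, 257, 175, 168]
t=6: [95, 189, 118, 273, 238, 262, 115]
t=7: [369, 368, 277, 225, 360, 311, 370]
t=8: [116, 307, 213, 184, 134, 163, 285]
t=9: [254, 146, 213, 217, 123, 386, 313]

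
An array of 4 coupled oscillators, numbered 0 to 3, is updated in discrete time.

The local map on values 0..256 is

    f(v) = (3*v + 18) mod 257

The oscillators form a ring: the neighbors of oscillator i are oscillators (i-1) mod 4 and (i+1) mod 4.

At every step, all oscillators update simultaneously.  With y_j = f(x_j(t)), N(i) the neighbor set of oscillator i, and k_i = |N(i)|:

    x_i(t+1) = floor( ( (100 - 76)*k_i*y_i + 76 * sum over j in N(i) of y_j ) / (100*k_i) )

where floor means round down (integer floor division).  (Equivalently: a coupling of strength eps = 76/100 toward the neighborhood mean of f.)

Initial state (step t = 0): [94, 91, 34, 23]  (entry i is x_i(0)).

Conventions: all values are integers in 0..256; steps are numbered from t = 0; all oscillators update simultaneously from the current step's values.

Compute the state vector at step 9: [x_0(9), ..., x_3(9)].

Simulating step by step:
t=0: [94, 91, 34, 23]
t=1: [56, 70, 74, 82]
t=2: [133, 216, 146, 163]
t=3: [191, 172, 200, 196]
t=4: [61, 73, 67, 90]
t=5: [150, 216, 154, 167]
t=6: [110, 201, 113, 166]
t=7: [63, 98, 65, 73]
t=8: [160, 172, 162, 216]
t=9: [123, 190, 124, 221]

Answer: [123, 190, 124, 221]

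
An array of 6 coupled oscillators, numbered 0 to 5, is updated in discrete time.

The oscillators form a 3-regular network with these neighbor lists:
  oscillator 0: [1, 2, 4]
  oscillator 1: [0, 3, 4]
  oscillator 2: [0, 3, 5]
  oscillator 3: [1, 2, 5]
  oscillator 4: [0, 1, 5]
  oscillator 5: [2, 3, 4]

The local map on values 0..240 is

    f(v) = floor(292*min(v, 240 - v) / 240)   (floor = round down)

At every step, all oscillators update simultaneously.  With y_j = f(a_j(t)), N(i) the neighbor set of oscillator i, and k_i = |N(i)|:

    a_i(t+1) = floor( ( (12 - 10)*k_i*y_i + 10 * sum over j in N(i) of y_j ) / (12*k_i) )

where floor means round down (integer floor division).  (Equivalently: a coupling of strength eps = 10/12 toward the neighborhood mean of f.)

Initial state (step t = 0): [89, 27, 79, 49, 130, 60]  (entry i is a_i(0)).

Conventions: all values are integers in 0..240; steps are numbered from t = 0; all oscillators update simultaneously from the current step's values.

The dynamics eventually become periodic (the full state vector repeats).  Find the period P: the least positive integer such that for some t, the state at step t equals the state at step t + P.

Answer: 6
Key observation: The state at step 10, [141, 141, 141, 141, 141, 141], reappears at step 16 — and no state repeats earlier — so the cycle the system enters has period 6.

Derivation:
t=0: [89, 27, 79, 49, 130, 60]
t=1: [90, 88, 82, 65, 81, 92]
t=2: [102, 97, 99, 101, 107, 95]
t=3: [122, 124, 120, 118, 120, 122]
t=4: [144, 143, 143, 143, 142, 144]
t=5: [117, 117, 116, 117, 117, 117]
t=6: [141, 142, 141, 141, 142, 141]
t=7: [119, 119, 120, 119, 119, 119]
t=8: [144, 144, 144, 144, 144, 144]
t=9: [116, 116, 116, 116, 116, 116]
t=10: [141, 141, 141, 141, 141, 141]
t=11: [120, 120, 120, 120, 120, 120]
t=12: [146, 146, 146, 146, 146, 146]
t=13: [114, 114, 114, 114, 114, 114]
t=14: [138, 138, 138, 138, 138, 138]
t=15: [124, 124, 124, 124, 124, 124]
t=16: [141, 141, 141, 141, 141, 141]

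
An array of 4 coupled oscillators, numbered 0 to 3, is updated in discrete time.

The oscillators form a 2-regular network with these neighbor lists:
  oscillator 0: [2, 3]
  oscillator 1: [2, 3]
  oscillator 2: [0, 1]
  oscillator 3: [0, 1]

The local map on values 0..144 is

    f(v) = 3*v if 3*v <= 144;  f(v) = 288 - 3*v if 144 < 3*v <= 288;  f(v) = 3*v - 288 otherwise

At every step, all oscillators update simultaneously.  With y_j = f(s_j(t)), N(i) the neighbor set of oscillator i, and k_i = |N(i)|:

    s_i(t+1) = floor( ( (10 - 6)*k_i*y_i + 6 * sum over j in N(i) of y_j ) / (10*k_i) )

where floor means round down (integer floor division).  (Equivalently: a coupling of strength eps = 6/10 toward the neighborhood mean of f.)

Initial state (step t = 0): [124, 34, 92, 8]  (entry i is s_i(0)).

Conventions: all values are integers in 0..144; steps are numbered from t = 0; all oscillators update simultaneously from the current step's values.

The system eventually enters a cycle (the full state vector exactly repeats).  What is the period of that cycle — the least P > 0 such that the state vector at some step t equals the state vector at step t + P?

Simulating step by step:
t=0: [124, 34, 92, 8]
t=1: [44, 51, 60, 65]
t=2: [113, 114, 123, 117]
t=3: [63, 64, 63, 56]
t=4: [105, 104, 98, 106]
t=5: [21, 20, 17, 27]
t=6: [64, 63, 57, 69]
t=7: [97, 99, 105, 90]
t=8: [14, 17, 14, 10]
t=9: [38, 42, 44, 39]
t=10: [120, 125, 124, 118]
t=11: [73, 79, 81, 74]
t=12: [60, 53, 54, 62]
t=13: [111, 120, 121, 111]
t=14: [54, 64, 65, 53]
t=15: [117, 105, 103, 118]
t=16: [51, 36, 35, 53]
t=17: [124, 113, 114, 124]
t=18: [75, 61, 62, 74]
t=19: [75, 92, 91, 76]
t=20: [47, 27, 28, 46]
t=21: [123, 99, 100, 121]
t=22: [58, 29, 31, 57]
t=23: [108, 97, 97, 107]
t=24: [25, 12, 12, 24]
t=25: [62, 46, 47, 62]
t=26: [113, 128, 128, 112]
t=27: [63, 81, 82, 63]
t=28: [81, 60, 60, 82]
t=29: [63, 88, 89, 62]
t=30: [76, 46, 45, 77]
t=31: [81, 112, 113, 82]
t=32: [45, 47, 48, 44]
t=33: [136, 139, 140, 135]
t=34: [122, 126, 127, 121]
t=35: [81, 86, 87, 80]
t=36: [40, 34, 33, 41]
t=37: [114, 107, 106, 115]
t=38: [47, 39, 38, 48]
t=39: [133, 124, 123, 135]
t=40: [103, 93, 90, 105]
t=41: [21, 17, 16, 19]
t=42: [56, 51, 53, 57]
t=43: [121, 127, 128, 123]
t=44: [83, 90, 88, 82]
t=45: [35, 27, 26, 33]
t=46: [95, 85, 87, 95]
t=47: [10, 22, 21, 12]
t=48: [41, 56, 54, 43]
t=49: [125, 124, 123, 124]
t=50: [84, 83, 83, 84]
t=51: [36, 38, 38, 36]
t=52: [109, 112, 112, 109]
t=53: [41, 45, 45, 41]
t=54: [126, 131, 131, 126]
t=55: [94, 100, 100, 94]
t=56: [7, 10, 10, 7]
t=57: [23, 27, 27, 23]
t=58: [72, 77, 77, 72]
t=59: [67, 61, 61, 67]
t=60: [92, 99, 99, 92]
t=61: [11, 9, 9, 11]
t=62: [31, 28, 28, 31]
t=63: [90, 86, 86, 90]
t=64: [21, 26, 26, 21]
t=65: [67, 73, 73, 67]
t=66: [81, 74, 74, 81]
t=67: [51, 59, 59, 51]
t=68: [127, 118, 118, 127]
t=69: [84, 74, 74, 84]
t=70: [45, 57, 57, 45]
t=71: [129, 122, 122, 129]
t=72: [92, 84, 84, 92]
t=73: [19, 28, 28, 19]
t=74: [65, 75, 75, 65]
t=75: [84, 72, 72, 84]
t=76: [46, 61, 61, 46]
t=77: [128, 114, 114, 128]
t=78: [83, 66, 66, 83]
t=79: [54, 74, 74, 54]
t=80: [108, 84, 84, 108]
t=81: [36, 36, 36, 36]
t=82: [108, 108, 108, 108]
t=83: [36, 36, 36, 36]

Answer: 2
Key observation: The state at step 81, [36, 36, 36, 36], reappears at step 83 — and no state repeats earlier — so the cycle the system enters has period 2.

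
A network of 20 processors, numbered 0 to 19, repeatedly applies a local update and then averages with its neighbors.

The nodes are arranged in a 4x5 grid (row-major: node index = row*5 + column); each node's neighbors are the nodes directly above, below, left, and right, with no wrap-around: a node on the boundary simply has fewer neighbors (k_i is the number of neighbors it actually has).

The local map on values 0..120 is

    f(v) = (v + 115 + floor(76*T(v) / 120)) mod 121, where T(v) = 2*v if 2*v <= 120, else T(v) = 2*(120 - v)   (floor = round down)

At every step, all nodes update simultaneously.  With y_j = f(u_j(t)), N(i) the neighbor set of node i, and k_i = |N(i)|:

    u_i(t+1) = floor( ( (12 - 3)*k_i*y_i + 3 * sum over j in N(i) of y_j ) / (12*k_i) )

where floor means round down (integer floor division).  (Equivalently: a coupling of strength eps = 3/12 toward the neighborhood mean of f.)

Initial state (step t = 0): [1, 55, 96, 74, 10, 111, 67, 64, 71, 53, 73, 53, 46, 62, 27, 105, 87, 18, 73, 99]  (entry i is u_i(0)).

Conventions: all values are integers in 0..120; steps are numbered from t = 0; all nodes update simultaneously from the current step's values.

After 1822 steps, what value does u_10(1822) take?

Simulating step by step:
t=0: [1, 55, 96, 74, 10, 111, 67, 64, 71, 53, 73, 53, 46, 62, 27, 105, 87, 18, 73, 99]
t=1: [117, 108, 100, 15, 26, 97, 27, 19, 12, 91, 32, 92, 83, 16, 61, 89, 22, 34, 17, 96]
t=2: [115, 111, 104, 37, 42, 109, 58, 40, 21, 6, 59, 10, 10, 26, 18, 14, 38, 59, 42, 95]
t=3: [115, 106, 111, 78, 77, 97, 23, 74, 44, 18, 17, 18, 21, 50, 40, 29, 63, 19, 81, 105]
t=4: [115, 110, 97, 20, 7, 106, 51, 22, 79, 40, 41, 33, 42, 94, 84, 49, 16, 32, 24, 99]
t=5: [115, 115, 106, 40, 22, 113, 103, 52, 20, 64, 88, 70, 85, 98, 28, 93, 42, 63, 61, 95]
t=6: [115, 115, 113, 79, 43, 105, 110, 100, 49, 16, 10, 17, 16, 95, 63, 11, 67, 14, 26, 98]
t=7: [115, 115, 106, 28, 72, 109, 111, 112, 95, 39, 26, 34, 41, 102, 28, 16, 11, 26, 61, 96]
t=8: [115, 115, 111, 62, 21, 110, 113, 114, 113, 76, 57, 70, 86, 105, 69, 31, 26, 48, 30, 98]
t=9: [115, 115, 106, 28, 32, 106, 108, 108, 101, 16, 17, 15, 22, 100, 24, 54, 53, 86, 74, 97]
t=10: [115, 115, 111, 67, 60, 109, 111, 112, 109, 41, 45, 40, 48, 102, 58, 105, 97, 15, 23, 96]
t=11: [115, 115, 106, 25, 18, 114, 113, 115, 107, 75, 98, 90, 98, 105, 30, 115, 109, 43, 56, 96]
t=12: [115, 115, 111, 59, 32, 115, 107, 115, 105, 21, 108, 30, 109, 114, 66, 115, 104, 97, 117, 112]
t=13: [115, 115, 106, 29, 55, 115, 113, 115, 105, 46, 112, 75, 112, 108, 27, 115, 113, 119, 114, 102]
t=14: [115, 115, 111, 73, 108, 115, 108, 115, 112, 97, 106, 32, 108, 113, 69, 115, 105, 114, 115, 109]
t=15: [115, 115, 106, 32, 103, 115, 113, 115, 109, 109, 112, 78, 113, 108, 33, 115, 113, 115, 115, 102]
t=16: [115, 115, 112, 78, 111, 115, 108, 115, 112, 112, 106, 31, 108, 113, 80, 115, 105, 115, 115, 111]
t=17: [115, 115, 106, 32, 102, 115, 113, 115, 108, 106, 112, 77, 113, 108, 31, 115, 113, 115, 115, 101]
t=18: [115, 115, 112, 78, 111, 115, 108, 115, 113, 112, 106, 31, 108, 113, 77, 115, 105, 115, 115, 111]
t=19: [115, 115, 106, 31, 102, 115, 113, 115, 108, 106, 112, 77, 113, 108, 31, 115, 113, 115, 115, 101]
t=20: [115, 115, 112, 77, 111, 115, 108, 115, 113, 112, 106, 31, 108, 113, 77, 115, 105, 115, 115, 111]
t=21: [115, 115, 106, 31, 102, 115, 113, 115, 108, 106, 112, 77, 113, 108, 31, 115, 113, 115, 115, 101]

Answer: u_10(1822) = 106
Key observation: The state at step 19, [115, 115, 106, 31, 102, 115, 113, 115, 108, 106, 112, 77, 113, 108, 31, 115, 113, 115, 115, 101], reappears at step 21: the system is in a cycle of period 2 from step 19 on.  Therefore the state at step 1822 equals the state at step 19 + ((1822 - 19) mod 2) = 20, which is [115, 115, 112, 77, 111, 115, 108, 115, 113, 112, 106, 31, 108, 113, 77, 115, 105, 115, 115, 111].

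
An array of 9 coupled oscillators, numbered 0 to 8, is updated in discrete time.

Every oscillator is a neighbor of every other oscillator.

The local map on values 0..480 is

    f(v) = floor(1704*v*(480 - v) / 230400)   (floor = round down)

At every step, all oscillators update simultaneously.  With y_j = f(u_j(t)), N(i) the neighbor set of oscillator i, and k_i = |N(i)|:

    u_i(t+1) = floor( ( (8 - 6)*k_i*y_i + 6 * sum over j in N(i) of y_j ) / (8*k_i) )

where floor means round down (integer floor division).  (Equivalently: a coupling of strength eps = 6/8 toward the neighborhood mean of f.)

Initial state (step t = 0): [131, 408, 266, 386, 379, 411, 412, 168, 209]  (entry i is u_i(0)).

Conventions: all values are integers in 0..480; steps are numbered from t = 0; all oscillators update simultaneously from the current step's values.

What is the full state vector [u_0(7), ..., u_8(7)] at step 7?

Answer: [250, 250, 250, 250, 250, 250, 250, 250, 250]

Derivation:
t=0: [131, 408, 266, 386, 379, 411, 412, 168, 209]
t=1: [310, 291, 323, 299, 301, 290, 289, 318, 322]
t=2: [392, 395, 390, 394, 394, 395, 395, 391, 390]
t=3: [253, 251, 253, 252, 252, 251, 251, 253, 253]
t=4: [424, 424, 424, 424, 424, 424, 424, 424, 424]
t=5: [175, 175, 175, 175, 175, 175, 175, 175, 175]
t=6: [394, 394, 394, 394, 394, 394, 394, 394, 394]
t=7: [250, 250, 250, 250, 250, 250, 250, 250, 250]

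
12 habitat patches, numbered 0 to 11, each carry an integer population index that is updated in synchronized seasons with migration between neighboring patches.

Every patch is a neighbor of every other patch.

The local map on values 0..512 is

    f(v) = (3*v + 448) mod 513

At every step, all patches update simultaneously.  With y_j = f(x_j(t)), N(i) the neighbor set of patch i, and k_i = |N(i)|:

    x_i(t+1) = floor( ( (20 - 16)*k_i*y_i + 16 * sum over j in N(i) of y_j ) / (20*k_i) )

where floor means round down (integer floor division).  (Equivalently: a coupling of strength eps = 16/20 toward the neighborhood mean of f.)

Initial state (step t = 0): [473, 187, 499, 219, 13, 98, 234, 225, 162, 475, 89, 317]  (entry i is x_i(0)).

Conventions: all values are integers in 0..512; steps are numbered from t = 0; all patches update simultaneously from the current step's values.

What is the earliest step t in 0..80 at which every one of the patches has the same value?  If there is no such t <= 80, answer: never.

Simulating step by step:
t=0: [473, 187, 499, 219, 13, 98, 234, 225, 162, 475, 89, 317]  (not all equal)
t=1: [301, 323, 311, 270, 322, 289, 275, 272, 313, 302, 285, 307]  (not all equal)
t=2: [315, 324, 319, 304, 323, 311, 305, 304, 320, 316, 309, 318]  (not all equal)
t=3: [364, 367, 365, 360, 367, 362, 360, 360, 366, 364, 362, 365]  (not all equal)
t=4: [186, 187, 186, 250, 187, 250, 250, 250, 187, 186, 250, 186]  (not all equal)
t=5: [376, 377, 376, 336, 377, 336, 336, 336, 377, 376, 336, 376]  (not all equal)
t=6: [180, 180, 180, 230, 180, 230, 230, 230, 180, 180, 230, 180]  (not all equal)
t=7: [343, 343, 343, 296, 343, 296, 296, 296, 343, 343, 296, 343]  (not all equal)
t=8: [399, 399, 399, 381, 399, 381, 381, 381, 399, 399, 381, 399]  (not all equal)
t=9: [86, 86, 86, 79, 86, 79, 79, 79, 86, 86, 79, 86]  (not all equal)
t=10: [185, 185, 185, 182, 185, 182, 182, 182, 185, 185, 182, 185]  (not all equal)
t=11: [486, 486, 486, 485, 486, 485, 485, 485, 486, 486, 485, 486]  (not all equal)
t=12: [365, 365, 365, 365, 365, 365, 365, 365, 365, 365, 365, 365]  (all equal)

Answer: 12
Key observation: Synchronization is absorbing here: once all patches are equal they stay equal, and step 12 is the first all-equal step.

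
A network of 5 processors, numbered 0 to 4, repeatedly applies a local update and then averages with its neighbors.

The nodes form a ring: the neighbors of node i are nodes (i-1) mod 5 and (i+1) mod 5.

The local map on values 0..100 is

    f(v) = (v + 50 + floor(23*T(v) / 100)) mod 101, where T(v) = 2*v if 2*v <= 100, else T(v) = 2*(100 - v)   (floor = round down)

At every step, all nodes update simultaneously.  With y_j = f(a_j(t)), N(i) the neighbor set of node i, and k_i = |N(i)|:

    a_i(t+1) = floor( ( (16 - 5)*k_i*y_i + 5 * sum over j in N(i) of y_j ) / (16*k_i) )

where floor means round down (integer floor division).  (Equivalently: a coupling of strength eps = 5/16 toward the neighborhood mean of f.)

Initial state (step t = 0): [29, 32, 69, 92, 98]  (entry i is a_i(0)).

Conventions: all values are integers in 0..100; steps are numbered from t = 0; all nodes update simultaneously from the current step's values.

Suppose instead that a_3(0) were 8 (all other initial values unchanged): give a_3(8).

Answer: a_3(8) = 88
Key observation: This trace re-runs the system from the modified initial state.

Derivation:
t=0: [29, 32, 69, 8, 98]
t=1: [85, 85, 46, 54, 56]
t=2: [37, 36, 21, 22, 27]
t=3: [16, 13, 67, 82, 74]
t=4: [66, 63, 38, 36, 40]
t=5: [26, 25, 7, 2, 9]
t=6: [83, 82, 62, 54, 65]
t=7: [37, 37, 29, 25, 30]
t=8: [17, 16, 77, 88, 77]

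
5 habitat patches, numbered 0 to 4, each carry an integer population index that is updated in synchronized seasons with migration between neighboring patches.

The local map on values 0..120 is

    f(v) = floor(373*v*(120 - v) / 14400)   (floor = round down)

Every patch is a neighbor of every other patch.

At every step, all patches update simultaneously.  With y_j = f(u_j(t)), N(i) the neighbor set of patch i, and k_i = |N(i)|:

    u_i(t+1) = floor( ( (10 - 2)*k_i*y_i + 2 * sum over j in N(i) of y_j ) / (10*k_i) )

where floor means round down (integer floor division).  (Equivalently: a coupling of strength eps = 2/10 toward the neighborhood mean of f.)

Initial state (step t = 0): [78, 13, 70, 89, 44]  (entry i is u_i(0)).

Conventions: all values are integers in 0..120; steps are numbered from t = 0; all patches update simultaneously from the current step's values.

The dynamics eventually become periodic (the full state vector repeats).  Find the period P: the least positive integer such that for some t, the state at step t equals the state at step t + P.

Simulating step by step:
t=0: [78, 13, 70, 89, 44]
t=1: [81, 45, 85, 71, 82]
t=2: [81, 86, 78, 88, 80]
t=3: [80, 75, 82, 73, 81]
t=4: [82, 86, 80, 86, 81]
t=5: [79, 75, 81, 75, 80]
t=6: [83, 86, 81, 86, 82]
t=7: [78, 75, 80, 75, 79]
t=8: [84, 86, 82, 86, 83]
t=9: [77, 75, 79, 75, 78]
t=10: [85, 86, 83, 86, 84]
t=11: [76, 75, 78, 75, 77]
t=12: [85, 86, 84, 86, 85]
t=13: [76, 75, 77, 75, 76]
t=14: [86, 86, 85, 86, 86]
t=15: [75, 75, 76, 75, 75]
t=16: [86, 86, 86, 86, 86]
t=17: [75, 75, 75, 75, 75]
t=18: [87, 87, 87, 87, 87]
t=19: [74, 74, 74, 74, 74]
t=20: [88, 88, 88, 88, 88]
t=21: [72, 72, 72, 72, 72]
t=22: [89, 89, 89, 89, 89]
t=23: [71, 71, 71, 71, 71]
t=24: [90, 90, 90, 90, 90]
t=25: [69, 69, 69, 69, 69]
t=26: [91, 91, 91, 91, 91]
t=27: [68, 68, 68, 68, 68]
t=28: [91, 91, 91, 91, 91]

Answer: 2
Key observation: The state at step 26, [91, 91, 91, 91, 91], reappears at step 28 — and no state repeats earlier — so the cycle the system enters has period 2.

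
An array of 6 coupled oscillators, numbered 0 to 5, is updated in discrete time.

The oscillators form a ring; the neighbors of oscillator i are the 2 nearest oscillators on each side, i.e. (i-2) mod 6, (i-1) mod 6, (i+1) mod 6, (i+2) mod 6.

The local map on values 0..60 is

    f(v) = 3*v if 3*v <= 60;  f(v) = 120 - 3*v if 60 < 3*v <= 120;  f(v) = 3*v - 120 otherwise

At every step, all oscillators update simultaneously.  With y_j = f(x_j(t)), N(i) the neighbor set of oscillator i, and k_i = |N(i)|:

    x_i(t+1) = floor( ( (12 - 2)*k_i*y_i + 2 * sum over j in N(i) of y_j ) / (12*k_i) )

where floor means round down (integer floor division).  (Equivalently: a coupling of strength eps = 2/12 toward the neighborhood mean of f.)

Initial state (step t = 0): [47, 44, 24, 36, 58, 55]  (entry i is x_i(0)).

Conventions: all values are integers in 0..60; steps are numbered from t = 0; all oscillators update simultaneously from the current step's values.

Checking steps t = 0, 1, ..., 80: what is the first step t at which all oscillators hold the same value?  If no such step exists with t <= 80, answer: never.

Simulating step by step:
t=0: [47, 44, 24, 36, 58, 55]  (not all equal)
t=1: [24, 15, 44, 16, 50, 41]  (not all equal)
t=2: [43, 42, 17, 43, 29, 9]  (not all equal)
t=3: [12, 9, 44, 12, 31, 24]  (not all equal)
t=4: [34, 28, 15, 34, 28, 45]  (not all equal)
t=5: [20, 34, 42, 20, 34, 17]  (not all equal)
t=6: [53, 22, 11, 53, 22, 49]  (not all equal)
t=7: [39, 50, 35, 39, 50, 30]  (not all equal)
t=8: [6, 27, 15, 6, 27, 27]  (not all equal)
t=9: [21, 37, 42, 21, 37, 37]  (not all equal)
t=10: [48, 12, 10, 48, 12, 13]  (not all equal)
t=11: [25, 34, 30, 25, 34, 37]  (not all equal)
t=12: [40, 20, 30, 40, 20, 12]  (not all equal)
t=13: [7, 52, 30, 7, 52, 35]  (not all equal)
t=14: [22, 33, 29, 22, 33, 17]  (not all equal)
t=15: [50, 25, 33, 50, 25, 48]  (not all equal)
t=16: [30, 41, 23, 30, 41, 26]  (not all equal)
t=17: [29, 8, 45, 29, 8, 37]  (not all equal)
t=18: [30, 23, 17, 30, 23, 12]  (not all equal)
t=19: [32, 48, 49, 32, 48, 36]  (not all equal)
t=20: [23, 23, 26, 23, 23, 14]  (not all equal)
t=21: [50, 50, 43, 50, 50, 43]  (not all equal)
t=22: [28, 28, 12, 28, 28, 12]  (not all equal)
t=23: [36, 36, 36, 36, 36, 36]  (all equal)

Answer: 23
Key observation: Synchronization is absorbing here: once all oscillators are equal they stay equal, and step 23 is the first all-equal step.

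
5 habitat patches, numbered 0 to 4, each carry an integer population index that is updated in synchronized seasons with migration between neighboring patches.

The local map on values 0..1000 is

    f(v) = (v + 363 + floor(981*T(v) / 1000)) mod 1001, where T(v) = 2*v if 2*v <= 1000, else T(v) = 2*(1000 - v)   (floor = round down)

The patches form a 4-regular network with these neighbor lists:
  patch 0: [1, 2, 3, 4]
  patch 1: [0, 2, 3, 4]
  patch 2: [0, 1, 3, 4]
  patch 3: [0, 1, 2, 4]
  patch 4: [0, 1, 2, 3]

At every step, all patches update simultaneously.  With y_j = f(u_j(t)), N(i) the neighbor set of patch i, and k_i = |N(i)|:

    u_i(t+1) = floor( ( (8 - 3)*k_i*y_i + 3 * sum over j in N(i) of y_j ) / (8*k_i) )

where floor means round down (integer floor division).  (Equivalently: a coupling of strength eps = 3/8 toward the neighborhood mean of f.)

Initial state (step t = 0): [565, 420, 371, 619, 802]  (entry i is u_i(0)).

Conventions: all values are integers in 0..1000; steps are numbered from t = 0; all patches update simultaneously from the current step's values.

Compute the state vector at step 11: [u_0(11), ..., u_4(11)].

Answer: [641, 641, 641, 641, 641]

Derivation:
t=0: [565, 420, 371, 619, 802]
t=1: [707, 615, 537, 679, 586]
t=2: [680, 727, 767, 694, 742]
t=3: [650, 626, 606, 643, 618]
t=4: [707, 719, 730, 711, 724]
t=5: [638, 632, 626, 636, 629]
t=6: [712, 715, 718, 713, 716]
t=7: [637, 636, 634, 637, 635]
t=8: [711, 712, 713, 711, 712]
t=9: [639, 639, 638, 639, 639]
t=10: [709, 709, 709, 709, 709]
t=11: [641, 641, 641, 641, 641]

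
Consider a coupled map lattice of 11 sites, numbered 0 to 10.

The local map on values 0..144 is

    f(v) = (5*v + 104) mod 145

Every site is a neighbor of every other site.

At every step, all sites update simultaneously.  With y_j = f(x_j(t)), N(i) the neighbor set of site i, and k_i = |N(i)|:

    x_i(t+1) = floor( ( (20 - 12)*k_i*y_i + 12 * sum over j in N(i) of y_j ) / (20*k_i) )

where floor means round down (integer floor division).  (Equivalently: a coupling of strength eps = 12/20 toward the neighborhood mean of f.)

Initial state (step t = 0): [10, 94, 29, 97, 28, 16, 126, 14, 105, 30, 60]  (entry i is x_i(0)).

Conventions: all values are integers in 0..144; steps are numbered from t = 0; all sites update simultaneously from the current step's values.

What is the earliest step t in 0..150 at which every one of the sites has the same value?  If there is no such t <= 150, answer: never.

Simulating step by step:
t=0: [10, 94, 29, 97, 28, 16, 126, 14, 105, 30, 60]  (not all equal)
t=1: [45, 89, 77, 45, 76, 55, 45, 52, 59, 79, 81]  (not all equal)
t=2: [57, 83, 63, 57, 61, 74, 57, 69, 81, 66, 69]  (not all equal)
t=3: [88, 83, 98, 88, 95, 68, 88, 59, 80, 103, 59]  (not all equal)
t=4: [91, 82, 59, 91, 103, 57, 91, 91, 77, 67, 91]  (not all equal)
t=5: [102, 87, 97, 102, 73, 93, 102, 102, 78, 61, 102]  (not all equal)
t=6: [49, 73, 40, 49, 49, 83, 49, 49, 57, 78, 49]  (not all equal)
t=7: [58, 50, 43, 58, 58, 67, 58, 58, 72, 58, 58]  (not all equal)
t=8: [86, 73, 61, 86, 86, 52, 86, 86, 61, 86, 86]  (not all equal)
t=9: [96, 73, 102, 96, 96, 87, 96, 96, 102, 96, 96]  (not all equal)
t=10: [15, 25, 25, 15, 15, 49, 15, 15, 25, 15, 15]  (not all equal)
t=11: [44, 61, 61, 44, 44, 53, 44, 44, 61, 44, 44]  (not all equal)
t=12: [52, 80, 80, 52, 52, 67, 52, 52, 80, 52, 52]  (not all equal)
t=13: [68, 67, 67, 68, 68, 45, 68, 68, 67, 68, 68]  (not all equal)
t=14: [9, 8, 8, 9, 9, 20, 9, 9, 8, 9, 9]  (not all equal)
t=15: [32, 80, 80, 32, 32, 51, 32, 32, 80, 32, 32]  (not all equal)
t=16: [107, 90, 90, 107, 107, 90, 107, 107, 90, 107, 107]  (not all equal)
t=17: [73, 93, 93, 73, 73, 93, 73, 73, 93, 73, 73]  (not all equal)
t=18: [58, 92, 92, 58, 58, 92, 58, 58, 92, 58, 58]  (not all equal)
t=19: [110, 118, 118, 110, 110, 118, 110, 110, 118, 110, 110]  (not all equal)
t=20: [83, 97, 97, 83, 83, 97, 83, 83, 97, 83, 83]  (not all equal)
t=21: [66, 40, 40, 66, 66, 40, 66, 66, 40, 66, 66]  (not all equal)
t=22: [112, 68, 68, 112, 112, 68, 112, 112, 68, 112, 112]  (not all equal)
t=23: [66, 40, 40, 66, 66, 40, 66, 66, 40, 66, 66]  (not all equal)

Answer: never
Key observation: The state at step 21 reappears at step 23 — the system is in a cycle of period 2 from step 21 on.  No step 0..23 is synchronized, and the cycle repeats forever, so no step up to 150 (or ever) has all sites equal.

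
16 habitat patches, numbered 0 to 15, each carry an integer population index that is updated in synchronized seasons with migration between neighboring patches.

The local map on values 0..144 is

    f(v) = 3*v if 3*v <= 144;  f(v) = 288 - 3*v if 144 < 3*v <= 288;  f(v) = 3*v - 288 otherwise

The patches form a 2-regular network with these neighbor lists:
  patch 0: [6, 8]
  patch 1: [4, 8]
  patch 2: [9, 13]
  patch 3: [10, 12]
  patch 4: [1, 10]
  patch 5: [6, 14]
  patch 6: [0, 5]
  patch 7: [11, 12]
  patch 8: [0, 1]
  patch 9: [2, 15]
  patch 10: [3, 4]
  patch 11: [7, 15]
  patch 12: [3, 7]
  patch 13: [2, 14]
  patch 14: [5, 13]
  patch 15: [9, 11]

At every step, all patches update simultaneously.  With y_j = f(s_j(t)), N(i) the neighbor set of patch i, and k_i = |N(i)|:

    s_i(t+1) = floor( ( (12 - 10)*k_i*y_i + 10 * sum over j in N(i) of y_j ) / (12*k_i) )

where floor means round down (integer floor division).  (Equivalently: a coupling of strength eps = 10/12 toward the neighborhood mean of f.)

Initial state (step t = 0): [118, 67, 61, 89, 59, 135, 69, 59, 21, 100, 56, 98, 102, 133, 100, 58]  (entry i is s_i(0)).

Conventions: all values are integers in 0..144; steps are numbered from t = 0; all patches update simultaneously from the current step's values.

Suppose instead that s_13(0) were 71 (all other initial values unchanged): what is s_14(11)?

Simulating step by step:
t=0: [118, 67, 61, 89, 59, 135, 69, 59, 21, 100, 56, 98, 102, 71, 100, 58]
t=1: [71, 87, 53, 61, 104, 58, 89, 28, 74, 93, 75, 94, 58, 61, 82, 26]
t=2: [48, 42, 69, 91, 41, 45, 82, 64, 53, 87, 64, 68, 97, 88, 98, 19]
t=3: [95, 126, 34, 43, 113, 42, 123, 52, 134, 62, 73, 77, 46, 40, 67, 55]
t=4: [81, 83, 109, 107, 74, 91, 67, 103, 57, 110, 86, 115, 131, 98, 117, 86]
t=5: [92, 82, 26, 61, 39, 65, 39, 71, 54, 35, 46, 30, 40, 43, 19, 46]
t=6: [103, 108, 110, 125, 94, 88, 63, 100, 43, 107, 115, 103, 95, 77, 102, 104]
t=7: [98, 62, 44, 39, 39, 52, 35, 12, 45, 33, 48, 18, 41, 34, 36, 26]
t=8: [101, 122, 105, 130, 122, 110, 75, 79, 67, 104, 121, 56, 84, 117, 115, 76]
t=9: [65, 81, 40, 63, 76, 57, 34, 73, 53, 40, 87, 66, 69, 45, 53, 70]
t=10: [111, 86, 126, 61, 40, 115, 104, 82, 79, 102, 70, 76, 83, 126, 126, 100]
t=11: [38, 76, 60, 66, 65, 57, 46, 48, 39, 45, 106, 32, 67, 90, 76, 34]

Answer: s_14(11) = 76
Key observation: This trace re-runs the system from the modified initial state.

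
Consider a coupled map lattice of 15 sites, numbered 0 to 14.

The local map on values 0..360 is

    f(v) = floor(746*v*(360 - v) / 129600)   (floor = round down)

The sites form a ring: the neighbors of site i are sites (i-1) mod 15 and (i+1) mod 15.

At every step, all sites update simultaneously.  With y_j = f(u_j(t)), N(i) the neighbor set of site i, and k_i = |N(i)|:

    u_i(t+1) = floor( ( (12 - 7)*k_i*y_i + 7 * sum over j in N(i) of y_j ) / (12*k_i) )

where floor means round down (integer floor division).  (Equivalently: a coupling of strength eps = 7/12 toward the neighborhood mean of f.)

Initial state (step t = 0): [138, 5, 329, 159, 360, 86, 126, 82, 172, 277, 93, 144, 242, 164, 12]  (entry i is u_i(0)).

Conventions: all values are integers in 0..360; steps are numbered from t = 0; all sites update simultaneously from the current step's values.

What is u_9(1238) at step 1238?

Answer: u_9(1238) = 186
Key observation: The state at step 4, [186, 186, 186, 186, 186, 186, 186, 186, 186, 186, 186, 186, 186, 186, 186], reappears at step 5: the system is in a cycle of period 1 from step 4 on.  Therefore the state at step 1238 equals the state at step 4 + ((1238 - 4) mod 1) = 4, which is [186, 186, 186, 186, 186, 186, 186, 186, 186, 186, 186, 186, 186, 186, 186].

Derivation:
t=0: [138, 5, 329, 159, 360, 86, 126, 82, 172, 277, 93, 144, 242, 164, 12]
t=1: [83, 72, 80, 93, 92, 105, 148, 158, 154, 150, 149, 163, 174, 131, 115]
t=2: [136, 125, 129, 137, 145, 157, 173, 181, 182, 181, 181, 183, 181, 173, 156]
t=3: [175, 171, 171, 175, 179, 182, 185, 186, 186, 186, 186, 186, 186, 185, 181]
t=4: [186, 186, 186, 186, 186, 186, 186, 186, 186, 186, 186, 186, 186, 186, 186]
t=5: [186, 186, 186, 186, 186, 186, 186, 186, 186, 186, 186, 186, 186, 186, 186]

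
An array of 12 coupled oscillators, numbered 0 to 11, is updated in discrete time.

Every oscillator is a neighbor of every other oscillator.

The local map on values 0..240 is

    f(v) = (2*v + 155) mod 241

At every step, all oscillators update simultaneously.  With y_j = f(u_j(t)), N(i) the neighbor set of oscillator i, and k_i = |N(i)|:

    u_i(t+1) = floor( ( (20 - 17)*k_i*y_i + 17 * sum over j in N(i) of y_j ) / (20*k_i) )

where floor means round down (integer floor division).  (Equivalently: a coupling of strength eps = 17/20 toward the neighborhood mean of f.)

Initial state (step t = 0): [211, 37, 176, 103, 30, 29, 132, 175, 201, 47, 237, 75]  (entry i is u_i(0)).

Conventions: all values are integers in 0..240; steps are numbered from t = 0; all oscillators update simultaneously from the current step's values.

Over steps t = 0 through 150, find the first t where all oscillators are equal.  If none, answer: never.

Simulating step by step:
t=0: [211, 37, 176, 103, 30, 29, 132, 175, 201, 47, 237, 75]  (not all equal)
t=1: [114, 124, 109, 116, 123, 123, 120, 109, 113, 108, 118, 112]  (not all equal)
t=2: [145, 146, 144, 145, 146, 146, 146, 144, 145, 144, 145, 144]  (not all equal)
t=3: [204, 204, 203, 204, 204, 204, 204, 203, 204, 203, 204, 203]  (not all equal)
t=4: [80, 80, 80, 80, 80, 80, 80, 80, 80, 80, 80, 80]  (all equal)

Answer: 4
Key observation: Synchronization is absorbing here: once all oscillators are equal they stay equal, and step 4 is the first all-equal step.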